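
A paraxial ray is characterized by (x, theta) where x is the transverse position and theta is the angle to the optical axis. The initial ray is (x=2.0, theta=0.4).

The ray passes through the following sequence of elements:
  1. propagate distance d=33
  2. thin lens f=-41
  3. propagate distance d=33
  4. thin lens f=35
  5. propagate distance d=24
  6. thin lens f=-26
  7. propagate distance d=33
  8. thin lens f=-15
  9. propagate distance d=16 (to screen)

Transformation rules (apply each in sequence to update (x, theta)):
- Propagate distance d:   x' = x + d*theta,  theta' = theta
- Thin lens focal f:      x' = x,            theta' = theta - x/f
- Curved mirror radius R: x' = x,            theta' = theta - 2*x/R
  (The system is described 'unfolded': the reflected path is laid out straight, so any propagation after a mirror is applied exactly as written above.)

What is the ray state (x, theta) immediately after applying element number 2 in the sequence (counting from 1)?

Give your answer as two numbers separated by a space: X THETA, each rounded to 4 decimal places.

Answer: 15.2000 0.7707

Derivation:
Initial: x=2.0000 theta=0.4000
After 1 (propagate distance d=33): x=15.2000 theta=0.4000
After 2 (thin lens f=-41): x=15.2000 theta=158/205 (≈0.7707)
Rounded to 4 decimal places: x = 15.2000, theta = 0.7707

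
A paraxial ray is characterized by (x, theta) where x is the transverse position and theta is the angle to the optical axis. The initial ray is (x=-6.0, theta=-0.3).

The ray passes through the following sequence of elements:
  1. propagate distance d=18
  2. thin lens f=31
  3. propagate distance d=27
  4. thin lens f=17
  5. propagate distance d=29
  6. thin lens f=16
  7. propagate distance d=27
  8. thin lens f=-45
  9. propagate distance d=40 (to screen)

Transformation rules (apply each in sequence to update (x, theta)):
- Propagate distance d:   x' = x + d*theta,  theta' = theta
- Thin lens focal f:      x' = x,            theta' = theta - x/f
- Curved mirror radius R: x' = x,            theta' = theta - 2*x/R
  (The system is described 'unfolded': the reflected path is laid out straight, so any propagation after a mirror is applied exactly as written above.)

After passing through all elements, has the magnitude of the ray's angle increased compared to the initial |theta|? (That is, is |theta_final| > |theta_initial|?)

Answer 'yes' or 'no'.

Answer: yes

Derivation:
Initial: x=-6.0000 theta=-0.3000
After 1 (propagate distance d=18): x=-11.4000 theta=-0.3000
After 2 (thin lens f=31): x=-11.4000 theta=21/310 (≈0.0677)
After 3 (propagate distance d=27): x=-2967/310 (≈-9.5710) theta=21/310 (≈0.0677)
After 4 (thin lens f=17): x=-2967/310 (≈-9.5710) theta=1662/2635 (≈0.6307)
After 5 (propagate distance d=29): x=45957/5270 (≈8.7205) theta=1662/2635 (≈0.6307)
After 6 (thin lens f=16): x=45957/5270 (≈8.7205) theta=7227/84320 (≈0.0857)
After 7 (propagate distance d=27): x=930441/84320 (≈11.0346) theta=7227/84320 (≈0.0857)
After 8 (thin lens f=-45): x=930441/84320 (≈11.0346) theta=52319/158100 (≈0.3309)
After 9 (propagate distance d=40 (to screen)): x=6139739/252960 (≈24.2716) theta=52319/158100 (≈0.3309)
|theta_initial|=0.3000 |theta_final|=52319/158100 (≈0.3309) -> increased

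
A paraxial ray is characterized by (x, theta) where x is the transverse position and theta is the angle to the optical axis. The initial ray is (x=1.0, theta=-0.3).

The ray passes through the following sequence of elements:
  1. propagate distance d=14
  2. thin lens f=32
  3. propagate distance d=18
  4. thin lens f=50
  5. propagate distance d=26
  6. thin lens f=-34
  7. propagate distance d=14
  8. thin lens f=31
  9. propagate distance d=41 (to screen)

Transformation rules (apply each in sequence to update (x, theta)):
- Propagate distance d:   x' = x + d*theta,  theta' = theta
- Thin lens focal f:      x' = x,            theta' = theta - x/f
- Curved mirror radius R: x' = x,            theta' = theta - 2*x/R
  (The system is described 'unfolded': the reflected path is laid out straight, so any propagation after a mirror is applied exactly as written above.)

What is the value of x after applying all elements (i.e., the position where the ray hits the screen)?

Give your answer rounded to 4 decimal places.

Initial: x=1.0000 theta=-0.3000
After 1 (propagate distance d=14): x=-3.2000 theta=-0.3000
After 2 (thin lens f=32): x=-3.2000 theta=-0.2000
After 3 (propagate distance d=18): x=-6.8000 theta=-0.2000
After 4 (thin lens f=50): x=-6.8000 theta=-0.0640
After 5 (propagate distance d=26): x=-8.4640 theta=-0.0640
After 6 (thin lens f=-34): x=-8.4640 theta=-133/425 (≈-0.3129)
After 7 (propagate distance d=14): x=-27296/2125 (≈-12.8452) theta=-133/425 (≈-0.3129)
After 8 (thin lens f=31): x=-27296/2125 (≈-12.8452) theta=393/3875 (≈0.1014)
After 9 (propagate distance d=41 (to screen)): x=-114451/13175 (≈-8.6870) theta=393/3875 (≈0.1014)
Rounded to 4 decimal places: x = -8.6870

Answer: -8.6870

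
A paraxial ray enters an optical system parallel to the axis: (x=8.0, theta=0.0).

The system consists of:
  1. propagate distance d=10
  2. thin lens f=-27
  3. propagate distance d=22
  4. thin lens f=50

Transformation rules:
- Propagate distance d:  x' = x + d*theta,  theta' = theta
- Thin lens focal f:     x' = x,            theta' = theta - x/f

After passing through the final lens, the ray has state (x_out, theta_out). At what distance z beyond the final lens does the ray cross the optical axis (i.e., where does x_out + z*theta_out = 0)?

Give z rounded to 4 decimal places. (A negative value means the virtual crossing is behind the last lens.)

Answer: -2450.0000

Derivation:
Initial: x=8.0000 theta=0.0000
After 1 (propagate distance d=10): x=8.0000 theta=0.0000
After 2 (thin lens f=-27): x=8.0000 theta=8/27 (≈0.2963)
After 3 (propagate distance d=22): x=392/27 (≈14.5185) theta=8/27 (≈0.2963)
After 4 (thin lens f=50): x=392/27 (≈14.5185) theta=4/675 (≈0.0059)
z_focus = -x_out/theta_out = -(392/27)/(4/675) = -2450.0000
Rounded to 4 decimal places: z = -2450.0000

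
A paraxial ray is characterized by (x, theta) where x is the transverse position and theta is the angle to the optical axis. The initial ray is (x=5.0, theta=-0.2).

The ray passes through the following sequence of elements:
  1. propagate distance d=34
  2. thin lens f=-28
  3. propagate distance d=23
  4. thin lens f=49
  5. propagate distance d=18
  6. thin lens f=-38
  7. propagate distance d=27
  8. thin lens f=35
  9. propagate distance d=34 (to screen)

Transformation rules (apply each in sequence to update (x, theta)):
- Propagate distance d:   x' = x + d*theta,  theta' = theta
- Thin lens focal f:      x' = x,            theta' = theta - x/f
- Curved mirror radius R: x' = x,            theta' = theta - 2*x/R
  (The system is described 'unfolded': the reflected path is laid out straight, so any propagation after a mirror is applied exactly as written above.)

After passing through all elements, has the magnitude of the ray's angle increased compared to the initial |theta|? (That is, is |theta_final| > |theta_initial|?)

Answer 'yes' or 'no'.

Initial: x=5.0000 theta=-0.2000
After 1 (propagate distance d=34): x=-1.8000 theta=-0.2000
After 2 (thin lens f=-28): x=-1.8000 theta=-37/140 (≈-0.2643)
After 3 (propagate distance d=23): x=-1103/140 (≈-7.8786) theta=-37/140 (≈-0.2643)
After 4 (thin lens f=49): x=-1103/140 (≈-7.8786) theta=-71/686 (≈-0.1035)
After 5 (propagate distance d=18): x=-66827/6860 (≈-9.7415) theta=-71/686 (≈-0.1035)
After 6 (thin lens f=-38): x=-66827/6860 (≈-9.7415) theta=-13401/37240 (≈-0.3599)
After 7 (propagate distance d=27): x=-1014443/52136 (≈-19.4576) theta=-13401/37240 (≈-0.3599)
After 8 (thin lens f=35): x=-1014443/52136 (≈-19.4576) theta=178897/912380 (≈0.1961)
After 9 (propagate distance d=34 (to screen)): x=-23340509/1824760 (≈-12.7910) theta=178897/912380 (≈0.1961)
|theta_initial|=0.2000 |theta_final|=178897/912380 (≈0.1961) -> not increased

Answer: no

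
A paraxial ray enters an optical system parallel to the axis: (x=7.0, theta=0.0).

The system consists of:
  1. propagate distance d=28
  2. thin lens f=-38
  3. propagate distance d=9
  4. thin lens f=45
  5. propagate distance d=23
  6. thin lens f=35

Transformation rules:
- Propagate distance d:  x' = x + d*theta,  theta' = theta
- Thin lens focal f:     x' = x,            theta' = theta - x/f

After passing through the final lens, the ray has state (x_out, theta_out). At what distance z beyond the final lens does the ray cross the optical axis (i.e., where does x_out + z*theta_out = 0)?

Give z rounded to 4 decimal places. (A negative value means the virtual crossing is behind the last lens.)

Answer: 33.8546

Derivation:
Initial: x=7.0000 theta=0.0000
After 1 (propagate distance d=28): x=7.0000 theta=0.0000
After 2 (thin lens f=-38): x=7.0000 theta=7/38 (≈0.1842)
After 3 (propagate distance d=9): x=329/38 (≈8.6579) theta=7/38 (≈0.1842)
After 4 (thin lens f=45): x=329/38 (≈8.6579) theta=-7/855 (≈-0.0082)
After 5 (propagate distance d=23): x=14483/1710 (≈8.4696) theta=-7/855 (≈-0.0082)
After 6 (thin lens f=35): x=14483/1710 (≈8.4696) theta=-713/2850 (≈-0.2502)
z_focus = -x_out/theta_out = -(14483/1710)/(-713/2850) = 72415/2139 ≈ 33.8546
Rounded to 4 decimal places: z = 33.8546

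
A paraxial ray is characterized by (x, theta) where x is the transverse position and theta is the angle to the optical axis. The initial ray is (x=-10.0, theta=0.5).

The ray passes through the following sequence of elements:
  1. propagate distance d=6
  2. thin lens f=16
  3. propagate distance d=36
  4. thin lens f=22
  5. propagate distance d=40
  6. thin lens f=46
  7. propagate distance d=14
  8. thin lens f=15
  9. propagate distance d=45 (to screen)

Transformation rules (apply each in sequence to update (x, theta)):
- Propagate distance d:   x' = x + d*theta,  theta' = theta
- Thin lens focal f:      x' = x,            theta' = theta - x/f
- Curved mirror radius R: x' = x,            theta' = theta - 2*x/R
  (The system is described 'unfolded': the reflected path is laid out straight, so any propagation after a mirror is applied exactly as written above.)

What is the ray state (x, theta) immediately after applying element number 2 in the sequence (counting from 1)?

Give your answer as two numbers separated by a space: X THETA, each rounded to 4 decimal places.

Answer: -7.0000 0.9375

Derivation:
Initial: x=-10.0000 theta=0.5000
After 1 (propagate distance d=6): x=-7.0000 theta=0.5000
After 2 (thin lens f=16): x=-7.0000 theta=0.9375
Rounded to 4 decimal places: x = -7.0000, theta = 0.9375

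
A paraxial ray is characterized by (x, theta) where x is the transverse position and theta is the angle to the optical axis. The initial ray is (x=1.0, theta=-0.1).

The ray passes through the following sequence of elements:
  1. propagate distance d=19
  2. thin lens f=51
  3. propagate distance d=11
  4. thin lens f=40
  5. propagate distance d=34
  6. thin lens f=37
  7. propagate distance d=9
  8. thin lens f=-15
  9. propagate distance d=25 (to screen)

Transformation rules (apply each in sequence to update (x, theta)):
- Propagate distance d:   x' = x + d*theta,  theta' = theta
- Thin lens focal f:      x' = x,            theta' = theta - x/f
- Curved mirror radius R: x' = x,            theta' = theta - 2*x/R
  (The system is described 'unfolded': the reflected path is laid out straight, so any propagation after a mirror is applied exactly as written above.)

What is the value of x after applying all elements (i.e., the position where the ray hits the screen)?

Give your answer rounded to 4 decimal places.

Initial: x=1.0000 theta=-0.1000
After 1 (propagate distance d=19): x=-0.9000 theta=-0.1000
After 2 (thin lens f=51): x=-0.9000 theta=-7/85 (≈-0.0824)
After 3 (propagate distance d=11): x=-307/170 (≈-1.8059) theta=-7/85 (≈-0.0824)
After 4 (thin lens f=40): x=-307/170 (≈-1.8059) theta=-253/6800 (≈-0.0372)
After 5 (propagate distance d=34): x=-10441/3400 (≈-3.0709) theta=-253/6800 (≈-0.0372)
After 6 (thin lens f=37): x=-10441/3400 (≈-3.0709) theta=11521/251600 (≈0.0458)
After 7 (propagate distance d=9): x=-133789/50320 (≈-2.6588) theta=11521/251600 (≈0.0458)
After 8 (thin lens f=-15): x=-133789/50320 (≈-2.6588) theta=-49613/377400 (≈-0.1315)
After 9 (propagate distance d=25 (to screen)): x=-897497/150960 (≈-5.9453) theta=-49613/377400 (≈-0.1315)
Rounded to 4 decimal places: x = -5.9453

Answer: -5.9453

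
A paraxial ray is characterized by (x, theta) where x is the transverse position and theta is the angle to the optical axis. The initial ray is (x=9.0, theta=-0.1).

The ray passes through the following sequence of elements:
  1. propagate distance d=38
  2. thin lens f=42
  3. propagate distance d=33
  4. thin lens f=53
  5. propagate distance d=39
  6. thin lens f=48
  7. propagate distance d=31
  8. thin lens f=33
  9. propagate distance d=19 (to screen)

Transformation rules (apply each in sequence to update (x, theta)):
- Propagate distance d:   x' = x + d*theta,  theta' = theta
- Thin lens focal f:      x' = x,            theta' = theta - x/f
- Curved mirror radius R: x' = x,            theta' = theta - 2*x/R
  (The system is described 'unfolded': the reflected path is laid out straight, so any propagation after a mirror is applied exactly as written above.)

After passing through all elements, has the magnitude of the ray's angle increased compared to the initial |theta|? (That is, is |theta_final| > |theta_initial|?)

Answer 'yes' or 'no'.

Answer: yes

Derivation:
Initial: x=9.0000 theta=-0.1000
After 1 (propagate distance d=38): x=5.2000 theta=-0.1000
After 2 (thin lens f=42): x=5.2000 theta=-47/210 (≈-0.2238)
After 3 (propagate distance d=33): x=-153/70 (≈-2.1857) theta=-47/210 (≈-0.2238)
After 4 (thin lens f=53): x=-153/70 (≈-2.1857) theta=-1016/5565 (≈-0.1826)
After 5 (propagate distance d=39): x=-6905/742 (≈-9.3059) theta=-1016/5565 (≈-0.1826)
After 6 (thin lens f=48): x=-6905/742 (≈-9.3059) theta=671/59360 (≈0.0113)
After 7 (propagate distance d=31): x=-531599/59360 (≈-8.9555) theta=671/59360 (≈0.0113)
After 8 (thin lens f=33): x=-531599/59360 (≈-8.9555) theta=39553/139920 (≈0.2827)
After 9 (propagate distance d=19 (to screen)): x=-7021669/1958880 (≈-3.5845) theta=39553/139920 (≈0.2827)
|theta_initial|=0.1000 |theta_final|=39553/139920 (≈0.2827) -> increased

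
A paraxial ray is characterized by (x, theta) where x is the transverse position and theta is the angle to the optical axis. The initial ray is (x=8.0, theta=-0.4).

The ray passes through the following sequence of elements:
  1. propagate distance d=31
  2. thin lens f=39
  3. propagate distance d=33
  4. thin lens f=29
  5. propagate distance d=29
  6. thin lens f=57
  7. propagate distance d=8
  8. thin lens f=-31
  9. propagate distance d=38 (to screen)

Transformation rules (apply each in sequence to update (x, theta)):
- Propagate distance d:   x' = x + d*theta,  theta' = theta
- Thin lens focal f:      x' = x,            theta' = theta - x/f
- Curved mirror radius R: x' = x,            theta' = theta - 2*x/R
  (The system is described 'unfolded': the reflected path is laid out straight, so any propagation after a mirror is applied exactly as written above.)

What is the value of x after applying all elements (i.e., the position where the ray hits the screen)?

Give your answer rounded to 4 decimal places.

Initial: x=8.0000 theta=-0.4000
After 1 (propagate distance d=31): x=-4.4000 theta=-0.4000
After 2 (thin lens f=39): x=-4.4000 theta=-56/195 (≈-0.2872)
After 3 (propagate distance d=33): x=-902/65 (≈-13.8769) theta=-56/195 (≈-0.2872)
After 4 (thin lens f=29): x=-902/65 (≈-13.8769) theta=1082/5655 (≈0.1913)
After 5 (propagate distance d=29): x=-1624/195 (≈-8.3282) theta=1082/5655 (≈0.1913)
After 6 (thin lens f=57): x=-1624/195 (≈-8.3282) theta=21754/64467 (≈0.3374)
After 7 (propagate distance d=8): x=-1814312/322335 (≈-5.6287) theta=21754/64467 (≈0.3374)
After 8 (thin lens f=-31): x=-1814312/322335 (≈-5.6287) theta=173062/1110265 (≈0.1559)
After 9 (propagate distance d=38 (to screen)): x=2943532/9992385 (≈0.2946) theta=173062/1110265 (≈0.1559)
Rounded to 4 decimal places: x = 0.2946

Answer: 0.2946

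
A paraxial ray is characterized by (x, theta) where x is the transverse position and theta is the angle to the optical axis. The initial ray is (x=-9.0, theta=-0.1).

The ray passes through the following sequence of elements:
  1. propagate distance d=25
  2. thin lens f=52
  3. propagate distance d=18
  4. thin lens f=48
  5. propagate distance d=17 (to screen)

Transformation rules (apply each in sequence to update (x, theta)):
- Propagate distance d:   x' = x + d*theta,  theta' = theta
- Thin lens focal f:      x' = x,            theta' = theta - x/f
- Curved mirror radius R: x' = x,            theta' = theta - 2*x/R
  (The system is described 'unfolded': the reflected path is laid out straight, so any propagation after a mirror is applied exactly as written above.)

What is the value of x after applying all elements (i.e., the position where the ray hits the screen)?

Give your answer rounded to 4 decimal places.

Initial: x=-9.0000 theta=-0.1000
After 1 (propagate distance d=25): x=-11.5000 theta=-0.1000
After 2 (thin lens f=52): x=-11.5000 theta=63/520 (≈0.1212)
After 3 (propagate distance d=18): x=-2423/260 (≈-9.3192) theta=63/520 (≈0.1212)
After 4 (thin lens f=48): x=-2423/260 (≈-9.3192) theta=787/2496 (≈0.3153)
After 5 (propagate distance d=17 (to screen)): x=-49409/12480 (≈-3.9591) theta=787/2496 (≈0.3153)
Rounded to 4 decimal places: x = -3.9591

Answer: -3.9591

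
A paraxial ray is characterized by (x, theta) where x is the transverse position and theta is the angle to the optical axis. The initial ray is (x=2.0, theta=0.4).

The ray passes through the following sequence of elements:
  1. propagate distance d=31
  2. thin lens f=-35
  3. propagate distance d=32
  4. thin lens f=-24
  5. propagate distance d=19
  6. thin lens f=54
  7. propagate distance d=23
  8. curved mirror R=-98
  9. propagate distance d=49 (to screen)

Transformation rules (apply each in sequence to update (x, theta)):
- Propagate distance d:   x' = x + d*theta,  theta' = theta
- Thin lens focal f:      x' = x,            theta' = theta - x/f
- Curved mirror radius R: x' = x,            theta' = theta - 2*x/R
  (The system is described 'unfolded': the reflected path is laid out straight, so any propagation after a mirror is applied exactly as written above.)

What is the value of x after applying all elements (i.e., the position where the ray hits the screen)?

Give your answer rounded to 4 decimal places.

Initial: x=2.0000 theta=0.4000
After 1 (propagate distance d=31): x=14.4000 theta=0.4000
After 2 (thin lens f=-35): x=14.4000 theta=142/175 (≈0.8114)
After 3 (propagate distance d=32): x=7064/175 (≈40.3657) theta=142/175 (≈0.8114)
After 4 (thin lens f=-24): x=7064/175 (≈40.3657) theta=187/75 (≈2.4933)
After 5 (propagate distance d=19): x=46063/525 (≈87.7390) theta=187/75 (≈2.4933)
After 6 (thin lens f=54): x=46063/525 (≈87.7390) theta=24623/28350 (≈0.8685)
After 7 (propagate distance d=23): x=3053731/28350 (≈107.7154) theta=24623/28350 (≈0.8685)
After 8 (curved mirror R=-98): x=3053731/28350 (≈107.7154) theta=236681/77175 (≈3.0668)
After 9 (propagate distance d=49 (to screen)): x=7313989/28350 (≈257.9890) theta=236681/77175 (≈3.0668)
Rounded to 4 decimal places: x = 257.9890

Answer: 257.9890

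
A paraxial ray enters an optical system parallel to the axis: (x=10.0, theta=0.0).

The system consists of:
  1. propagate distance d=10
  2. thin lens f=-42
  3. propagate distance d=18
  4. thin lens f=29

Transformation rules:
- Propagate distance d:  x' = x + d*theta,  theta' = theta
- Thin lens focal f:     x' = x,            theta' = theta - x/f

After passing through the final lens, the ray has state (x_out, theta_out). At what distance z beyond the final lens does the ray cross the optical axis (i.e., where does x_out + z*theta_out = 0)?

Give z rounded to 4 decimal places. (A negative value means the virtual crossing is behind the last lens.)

Initial: x=10.0000 theta=0.0000
After 1 (propagate distance d=10): x=10.0000 theta=0.0000
After 2 (thin lens f=-42): x=10.0000 theta=5/21 (≈0.2381)
After 3 (propagate distance d=18): x=100/7 (≈14.2857) theta=5/21 (≈0.2381)
After 4 (thin lens f=29): x=100/7 (≈14.2857) theta=-155/609 (≈-0.2545)
z_focus = -x_out/theta_out = -(100/7)/(-155/609) = 1740/31 ≈ 56.1290
Rounded to 4 decimal places: z = 56.1290

Answer: 56.1290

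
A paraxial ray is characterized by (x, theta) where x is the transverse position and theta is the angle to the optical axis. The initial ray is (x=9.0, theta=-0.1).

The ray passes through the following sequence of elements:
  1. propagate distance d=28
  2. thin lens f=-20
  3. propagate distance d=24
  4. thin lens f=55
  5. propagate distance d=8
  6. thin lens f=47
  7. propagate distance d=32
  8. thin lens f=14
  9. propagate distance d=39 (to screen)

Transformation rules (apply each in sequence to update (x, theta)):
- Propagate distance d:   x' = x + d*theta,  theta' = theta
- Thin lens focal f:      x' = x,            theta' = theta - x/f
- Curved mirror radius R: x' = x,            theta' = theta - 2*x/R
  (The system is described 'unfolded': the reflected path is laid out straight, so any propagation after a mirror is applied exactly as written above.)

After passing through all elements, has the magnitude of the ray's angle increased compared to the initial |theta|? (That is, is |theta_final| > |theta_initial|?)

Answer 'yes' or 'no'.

Initial: x=9.0000 theta=-0.1000
After 1 (propagate distance d=28): x=6.2000 theta=-0.1000
After 2 (thin lens f=-20): x=6.2000 theta=0.2100
After 3 (propagate distance d=24): x=11.2400 theta=0.2100
After 4 (thin lens f=55): x=11.2400 theta=31/5500 (≈0.0056)
After 5 (propagate distance d=8): x=15517/1375 (≈11.2851) theta=31/5500 (≈0.0056)
After 6 (thin lens f=47): x=15517/1375 (≈11.2851) theta=-60611/258500 (≈-0.2345)
After 7 (propagate distance d=32): x=244411/64625 (≈3.7820) theta=-60611/258500 (≈-0.2345)
After 8 (thin lens f=14): x=244411/64625 (≈3.7820) theta=-83009/164500 (≈-0.5046)
After 9 (propagate distance d=39 (to screen)): x=-28767353/1809500 (≈-15.8980) theta=-83009/164500 (≈-0.5046)
|theta_initial|=0.1000 |theta_final|=83009/164500 (≈0.5046) -> increased

Answer: yes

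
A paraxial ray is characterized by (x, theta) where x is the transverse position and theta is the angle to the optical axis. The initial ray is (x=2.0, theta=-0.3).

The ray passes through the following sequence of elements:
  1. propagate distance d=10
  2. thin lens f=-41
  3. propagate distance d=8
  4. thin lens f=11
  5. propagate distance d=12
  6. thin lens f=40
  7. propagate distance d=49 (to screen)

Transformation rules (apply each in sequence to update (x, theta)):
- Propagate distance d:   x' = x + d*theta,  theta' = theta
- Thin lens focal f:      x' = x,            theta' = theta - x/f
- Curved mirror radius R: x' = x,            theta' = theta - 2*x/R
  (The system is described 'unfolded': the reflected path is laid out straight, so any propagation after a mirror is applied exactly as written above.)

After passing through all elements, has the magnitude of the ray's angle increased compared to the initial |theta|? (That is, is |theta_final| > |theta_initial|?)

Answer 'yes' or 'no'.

Answer: no

Derivation:
Initial: x=2.0000 theta=-0.3000
After 1 (propagate distance d=10): x=-1.0000 theta=-0.3000
After 2 (thin lens f=-41): x=-1.0000 theta=-133/410 (≈-0.3244)
After 3 (propagate distance d=8): x=-737/205 (≈-3.5951) theta=-133/410 (≈-0.3244)
After 4 (thin lens f=11): x=-737/205 (≈-3.5951) theta=1/410 (≈0.0024)
After 5 (propagate distance d=12): x=-731/205 (≈-3.5659) theta=1/410 (≈0.0024)
After 6 (thin lens f=40): x=-731/205 (≈-3.5659) theta=751/8200 (≈0.0916)
After 7 (propagate distance d=49 (to screen)): x=7559/8200 (≈0.9218) theta=751/8200 (≈0.0916)
|theta_initial|=0.3000 |theta_final|=751/8200 (≈0.0916) -> not increased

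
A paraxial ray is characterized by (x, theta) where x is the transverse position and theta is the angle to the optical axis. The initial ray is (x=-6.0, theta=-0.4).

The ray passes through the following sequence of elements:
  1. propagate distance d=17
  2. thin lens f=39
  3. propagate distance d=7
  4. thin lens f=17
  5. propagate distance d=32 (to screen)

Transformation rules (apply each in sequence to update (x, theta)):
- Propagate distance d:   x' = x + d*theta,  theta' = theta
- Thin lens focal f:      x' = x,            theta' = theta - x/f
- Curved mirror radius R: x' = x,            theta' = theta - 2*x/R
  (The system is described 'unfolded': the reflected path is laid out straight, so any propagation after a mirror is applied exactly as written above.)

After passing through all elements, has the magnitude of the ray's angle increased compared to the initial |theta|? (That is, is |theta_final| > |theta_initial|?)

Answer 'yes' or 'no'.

Initial: x=-6.0000 theta=-0.4000
After 1 (propagate distance d=17): x=-12.8000 theta=-0.4000
After 2 (thin lens f=39): x=-12.8000 theta=-14/195 (≈-0.0718)
After 3 (propagate distance d=7): x=-2594/195 (≈-13.3026) theta=-14/195 (≈-0.0718)
After 4 (thin lens f=17): x=-2594/195 (≈-13.3026) theta=2356/3315 (≈0.7107)
After 5 (propagate distance d=32 (to screen)): x=31294/3315 (≈9.4401) theta=2356/3315 (≈0.7107)
|theta_initial|=0.4000 |theta_final|=2356/3315 (≈0.7107) -> increased

Answer: yes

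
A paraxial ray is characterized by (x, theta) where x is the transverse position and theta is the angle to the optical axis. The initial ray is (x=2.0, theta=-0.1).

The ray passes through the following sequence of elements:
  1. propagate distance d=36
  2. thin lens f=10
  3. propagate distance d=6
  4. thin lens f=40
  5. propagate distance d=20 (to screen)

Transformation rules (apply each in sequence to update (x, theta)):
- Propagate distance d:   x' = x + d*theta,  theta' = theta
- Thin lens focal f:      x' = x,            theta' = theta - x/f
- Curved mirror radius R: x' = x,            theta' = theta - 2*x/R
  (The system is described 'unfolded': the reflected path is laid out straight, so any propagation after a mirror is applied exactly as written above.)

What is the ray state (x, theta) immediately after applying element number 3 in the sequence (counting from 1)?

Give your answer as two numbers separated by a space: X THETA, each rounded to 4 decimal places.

Initial: x=2.0000 theta=-0.1000
After 1 (propagate distance d=36): x=-1.6000 theta=-0.1000
After 2 (thin lens f=10): x=-1.6000 theta=0.0600
After 3 (propagate distance d=6): x=-1.2400 theta=0.0600
Rounded to 4 decimal places: x = -1.2400, theta = 0.0600

Answer: -1.2400 0.0600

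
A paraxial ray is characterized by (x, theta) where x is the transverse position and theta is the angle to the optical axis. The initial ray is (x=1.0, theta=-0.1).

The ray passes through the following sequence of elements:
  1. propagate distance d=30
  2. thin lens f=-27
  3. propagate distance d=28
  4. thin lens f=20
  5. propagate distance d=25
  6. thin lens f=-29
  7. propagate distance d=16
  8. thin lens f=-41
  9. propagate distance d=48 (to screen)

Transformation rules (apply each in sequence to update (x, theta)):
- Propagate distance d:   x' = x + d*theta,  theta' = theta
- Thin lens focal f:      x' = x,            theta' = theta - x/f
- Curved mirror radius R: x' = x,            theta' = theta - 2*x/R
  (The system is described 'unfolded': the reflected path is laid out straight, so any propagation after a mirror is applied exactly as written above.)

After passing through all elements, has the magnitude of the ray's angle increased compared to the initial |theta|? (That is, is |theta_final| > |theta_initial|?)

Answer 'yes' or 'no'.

Initial: x=1.0000 theta=-0.1000
After 1 (propagate distance d=30): x=-2.0000 theta=-0.1000
After 2 (thin lens f=-27): x=-2.0000 theta=-47/270 (≈-0.1741)
After 3 (propagate distance d=28): x=-928/135 (≈-6.8741) theta=-47/270 (≈-0.1741)
After 4 (thin lens f=20): x=-928/135 (≈-6.8741) theta=229/1350 (≈0.1696)
After 5 (propagate distance d=25): x=-79/30 (≈-2.6333) theta=229/1350 (≈0.1696)
After 6 (thin lens f=-29): x=-79/30 (≈-2.6333) theta=1543/19575 (≈0.0788)
After 7 (propagate distance d=16): x=-53719/39150 (≈-1.3721) theta=1543/19575 (≈0.0788)
After 8 (thin lens f=-41): x=-53719/39150 (≈-1.3721) theta=24269/535050 (≈0.0454)
After 9 (propagate distance d=48 (to screen)): x=1292257/1605150 (≈0.8051) theta=24269/535050 (≈0.0454)
|theta_initial|=0.1000 |theta_final|=24269/535050 (≈0.0454) -> not increased

Answer: no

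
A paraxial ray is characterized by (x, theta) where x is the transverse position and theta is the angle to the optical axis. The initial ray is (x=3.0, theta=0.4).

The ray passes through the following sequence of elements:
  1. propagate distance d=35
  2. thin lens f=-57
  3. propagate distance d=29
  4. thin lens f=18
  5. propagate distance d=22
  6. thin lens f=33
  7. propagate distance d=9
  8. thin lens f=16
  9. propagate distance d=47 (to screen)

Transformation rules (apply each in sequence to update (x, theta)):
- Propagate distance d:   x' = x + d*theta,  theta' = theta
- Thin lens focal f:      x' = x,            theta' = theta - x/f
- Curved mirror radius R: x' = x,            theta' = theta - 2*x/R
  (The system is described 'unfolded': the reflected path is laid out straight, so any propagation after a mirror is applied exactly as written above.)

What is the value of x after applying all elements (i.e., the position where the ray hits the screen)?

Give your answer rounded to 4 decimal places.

Initial: x=3.0000 theta=0.4000
After 1 (propagate distance d=35): x=17.0000 theta=0.4000
After 2 (thin lens f=-57): x=17.0000 theta=199/285 (≈0.6982)
After 3 (propagate distance d=29): x=10616/285 (≈37.2491) theta=199/285 (≈0.6982)
After 4 (thin lens f=18): x=10616/285 (≈37.2491) theta=-3517/2565 (≈-1.3712)
After 5 (propagate distance d=22): x=3634/513 (≈7.0838) theta=-3517/2565 (≈-1.3712)
After 6 (thin lens f=33): x=3634/513 (≈7.0838) theta=-134231/84645 (≈-1.5858)
After 7 (propagate distance d=9): x=-202823/28215 (≈-7.1885) theta=-134231/84645 (≈-1.5858)
After 8 (thin lens f=16): x=-202823/28215 (≈-7.1885) theta=-1539227/1354320 (≈-1.1365)
After 9 (propagate distance d=47 (to screen)): x=-7461743/123120 (≈-60.6054) theta=-1539227/1354320 (≈-1.1365)
Rounded to 4 decimal places: x = -60.6054

Answer: -60.6054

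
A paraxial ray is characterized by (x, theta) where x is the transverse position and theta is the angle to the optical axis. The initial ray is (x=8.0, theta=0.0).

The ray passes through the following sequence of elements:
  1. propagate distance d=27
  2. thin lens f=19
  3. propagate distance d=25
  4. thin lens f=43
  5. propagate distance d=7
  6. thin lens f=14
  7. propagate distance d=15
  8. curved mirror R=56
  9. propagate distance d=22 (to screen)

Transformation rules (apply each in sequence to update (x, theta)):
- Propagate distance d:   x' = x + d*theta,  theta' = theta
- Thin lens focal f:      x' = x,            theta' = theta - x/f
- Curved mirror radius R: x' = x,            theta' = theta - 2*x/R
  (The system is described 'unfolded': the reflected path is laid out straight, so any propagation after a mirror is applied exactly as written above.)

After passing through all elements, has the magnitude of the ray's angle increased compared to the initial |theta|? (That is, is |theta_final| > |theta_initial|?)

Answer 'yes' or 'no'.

Answer: yes

Derivation:
Initial: x=8.0000 theta=0.0000
After 1 (propagate distance d=27): x=8.0000 theta=0.0000
After 2 (thin lens f=19): x=8.0000 theta=-8/19 (≈-0.4211)
After 3 (propagate distance d=25): x=-48/19 (≈-2.5263) theta=-8/19 (≈-0.4211)
After 4 (thin lens f=43): x=-48/19 (≈-2.5263) theta=-296/817 (≈-0.3623)
After 5 (propagate distance d=7): x=-4136/817 (≈-5.0624) theta=-296/817 (≈-0.3623)
After 6 (thin lens f=14): x=-4136/817 (≈-5.0624) theta=-4/5719 (≈-0.0007)
After 7 (propagate distance d=15): x=-29012/5719 (≈-5.0729) theta=-4/5719 (≈-0.0007)
After 8 (curved mirror R=56): x=-29012/5719 (≈-5.0729) theta=7225/40033 (≈0.1805)
After 9 (propagate distance d=22 (to screen)): x=-44134/40033 (≈-1.1024) theta=7225/40033 (≈0.1805)
|theta_initial|=0.0000 |theta_final|=7225/40033 (≈0.1805) -> increased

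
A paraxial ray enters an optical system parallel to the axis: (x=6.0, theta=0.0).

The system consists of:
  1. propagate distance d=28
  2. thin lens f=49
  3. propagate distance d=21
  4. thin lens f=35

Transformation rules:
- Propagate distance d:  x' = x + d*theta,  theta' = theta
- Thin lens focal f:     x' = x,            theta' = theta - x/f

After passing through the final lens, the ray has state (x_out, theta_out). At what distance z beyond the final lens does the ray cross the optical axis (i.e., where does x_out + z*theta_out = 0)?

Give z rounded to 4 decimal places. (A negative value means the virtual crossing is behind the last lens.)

Initial: x=6.0000 theta=0.0000
After 1 (propagate distance d=28): x=6.0000 theta=0.0000
After 2 (thin lens f=49): x=6.0000 theta=-6/49 (≈-0.1224)
After 3 (propagate distance d=21): x=24/7 (≈3.4286) theta=-6/49 (≈-0.1224)
After 4 (thin lens f=35): x=24/7 (≈3.4286) theta=-54/245 (≈-0.2204)
z_focus = -x_out/theta_out = -(24/7)/(-54/245) = 140/9 ≈ 15.5556
Rounded to 4 decimal places: z = 15.5556

Answer: 15.5556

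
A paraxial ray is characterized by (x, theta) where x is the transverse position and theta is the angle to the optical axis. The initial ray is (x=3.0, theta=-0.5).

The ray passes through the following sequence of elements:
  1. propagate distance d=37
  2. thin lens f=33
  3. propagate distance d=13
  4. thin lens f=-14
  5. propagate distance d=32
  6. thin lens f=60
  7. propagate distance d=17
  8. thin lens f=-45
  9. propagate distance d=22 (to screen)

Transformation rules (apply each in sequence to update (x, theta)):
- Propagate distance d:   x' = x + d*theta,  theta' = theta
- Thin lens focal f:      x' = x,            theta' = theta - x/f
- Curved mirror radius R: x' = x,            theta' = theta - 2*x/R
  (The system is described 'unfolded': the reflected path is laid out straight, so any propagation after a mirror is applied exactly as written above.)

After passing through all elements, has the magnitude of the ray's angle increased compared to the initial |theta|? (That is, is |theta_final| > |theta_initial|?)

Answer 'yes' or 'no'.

Answer: yes

Derivation:
Initial: x=3.0000 theta=-0.5000
After 1 (propagate distance d=37): x=-15.5000 theta=-0.5000
After 2 (thin lens f=33): x=-15.5000 theta=-1/33 (≈-0.0303)
After 3 (propagate distance d=13): x=-1049/66 (≈-15.8939) theta=-1/33 (≈-0.0303)
After 4 (thin lens f=-14): x=-1049/66 (≈-15.8939) theta=-359/308 (≈-1.1656)
After 5 (propagate distance d=32): x=-24575/462 (≈-53.1926) theta=-359/308 (≈-1.1656)
After 6 (thin lens f=60): x=-24575/462 (≈-53.1926) theta=-221/792 (≈-0.2790)
After 7 (propagate distance d=17): x=-321199/5544 (≈-57.9363) theta=-221/792 (≈-0.2790)
After 8 (thin lens f=-45): x=-321199/5544 (≈-57.9363) theta=-195407/124740 (≈-1.5665)
After 9 (propagate distance d=22 (to screen)): x=-23051863/249480 (≈-92.3996) theta=-195407/124740 (≈-1.5665)
|theta_initial|=0.5000 |theta_final|=195407/124740 (≈1.5665) -> increased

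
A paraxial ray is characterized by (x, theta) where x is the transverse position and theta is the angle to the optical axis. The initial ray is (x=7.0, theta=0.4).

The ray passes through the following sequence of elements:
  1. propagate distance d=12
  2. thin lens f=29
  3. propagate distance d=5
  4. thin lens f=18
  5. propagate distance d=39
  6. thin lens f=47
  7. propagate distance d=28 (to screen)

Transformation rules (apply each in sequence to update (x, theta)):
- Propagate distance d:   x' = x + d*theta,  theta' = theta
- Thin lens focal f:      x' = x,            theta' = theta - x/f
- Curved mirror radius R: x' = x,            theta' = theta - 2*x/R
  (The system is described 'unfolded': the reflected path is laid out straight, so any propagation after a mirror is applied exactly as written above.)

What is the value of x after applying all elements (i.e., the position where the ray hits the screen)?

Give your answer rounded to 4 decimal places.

Initial: x=7.0000 theta=0.4000
After 1 (propagate distance d=12): x=11.8000 theta=0.4000
After 2 (thin lens f=29): x=11.8000 theta=-1/145 (≈-0.0069)
After 3 (propagate distance d=5): x=1706/145 (≈11.7655) theta=-1/145 (≈-0.0069)
After 4 (thin lens f=18): x=1706/145 (≈11.7655) theta=-862/1305 (≈-0.6605)
After 5 (propagate distance d=39): x=-6088/435 (≈-13.9954) theta=-862/1305 (≈-0.6605)
After 6 (thin lens f=47): x=-6088/435 (≈-13.9954) theta=-4450/12267 (≈-0.3628)
After 7 (propagate distance d=28 (to screen)): x=-1481408/61335 (≈-24.1527) theta=-4450/12267 (≈-0.3628)
Rounded to 4 decimal places: x = -24.1527

Answer: -24.1527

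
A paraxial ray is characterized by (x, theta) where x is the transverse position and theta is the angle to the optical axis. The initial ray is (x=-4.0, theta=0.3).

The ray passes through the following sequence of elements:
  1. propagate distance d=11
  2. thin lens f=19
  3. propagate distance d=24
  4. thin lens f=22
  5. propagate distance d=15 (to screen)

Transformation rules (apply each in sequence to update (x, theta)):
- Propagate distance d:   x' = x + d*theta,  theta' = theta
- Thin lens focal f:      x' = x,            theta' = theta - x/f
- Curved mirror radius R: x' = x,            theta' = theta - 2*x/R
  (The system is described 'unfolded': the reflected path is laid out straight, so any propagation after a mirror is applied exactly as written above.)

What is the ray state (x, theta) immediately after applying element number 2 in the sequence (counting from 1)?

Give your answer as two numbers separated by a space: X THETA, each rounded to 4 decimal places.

Initial: x=-4.0000 theta=0.3000
After 1 (propagate distance d=11): x=-0.7000 theta=0.3000
After 2 (thin lens f=19): x=-0.7000 theta=32/95 (≈0.3368)
Rounded to 4 decimal places: x = -0.7000, theta = 0.3368

Answer: -0.7000 0.3368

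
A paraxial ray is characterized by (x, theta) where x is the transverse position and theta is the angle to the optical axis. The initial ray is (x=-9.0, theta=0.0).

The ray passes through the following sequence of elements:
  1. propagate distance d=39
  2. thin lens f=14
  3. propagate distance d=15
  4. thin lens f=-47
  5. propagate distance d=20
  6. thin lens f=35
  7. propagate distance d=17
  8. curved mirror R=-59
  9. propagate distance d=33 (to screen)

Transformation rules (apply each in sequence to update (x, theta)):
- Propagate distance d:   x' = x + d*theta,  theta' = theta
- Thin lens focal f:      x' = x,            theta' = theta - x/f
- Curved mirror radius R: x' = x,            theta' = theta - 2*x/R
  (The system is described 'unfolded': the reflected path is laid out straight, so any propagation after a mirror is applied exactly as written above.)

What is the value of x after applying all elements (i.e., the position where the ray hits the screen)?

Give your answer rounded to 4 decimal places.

Initial: x=-9.0000 theta=0.0000
After 1 (propagate distance d=39): x=-9.0000 theta=0.0000
After 2 (thin lens f=14): x=-9.0000 theta=9/14 (≈0.6429)
After 3 (propagate distance d=15): x=9/14 (≈0.6429) theta=9/14 (≈0.6429)
After 4 (thin lens f=-47): x=9/14 (≈0.6429) theta=216/329 (≈0.6565)
After 5 (propagate distance d=20): x=9063/658 (≈13.7736) theta=216/329 (≈0.6565)
After 6 (thin lens f=35): x=9063/658 (≈13.7736) theta=6057/23030 (≈0.2630)
After 7 (propagate distance d=17): x=210087/11515 (≈18.2446) theta=6057/23030 (≈0.2630)
After 8 (curved mirror R=-59): x=210087/11515 (≈18.2446) theta=1197711/1358770 (≈0.8815)
After 9 (propagate distance d=33 (to screen)): x=64314729/1358770 (≈47.3331) theta=1197711/1358770 (≈0.8815)
Rounded to 4 decimal places: x = 47.3331

Answer: 47.3331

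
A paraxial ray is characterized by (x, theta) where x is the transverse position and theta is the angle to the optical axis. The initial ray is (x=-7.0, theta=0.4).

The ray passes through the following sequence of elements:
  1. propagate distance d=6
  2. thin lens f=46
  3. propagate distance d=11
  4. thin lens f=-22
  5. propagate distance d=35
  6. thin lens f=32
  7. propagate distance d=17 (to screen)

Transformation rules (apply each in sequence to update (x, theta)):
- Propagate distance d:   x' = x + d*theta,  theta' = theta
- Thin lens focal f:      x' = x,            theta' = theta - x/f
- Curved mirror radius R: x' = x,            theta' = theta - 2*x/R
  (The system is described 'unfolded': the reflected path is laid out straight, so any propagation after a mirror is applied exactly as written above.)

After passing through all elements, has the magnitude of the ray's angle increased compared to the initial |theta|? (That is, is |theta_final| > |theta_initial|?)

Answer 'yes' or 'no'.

Initial: x=-7.0000 theta=0.4000
After 1 (propagate distance d=6): x=-4.6000 theta=0.4000
After 2 (thin lens f=46): x=-4.6000 theta=0.5000
After 3 (propagate distance d=11): x=0.9000 theta=0.5000
After 4 (thin lens f=-22): x=0.9000 theta=119/220 (≈0.5409)
After 5 (propagate distance d=35): x=4363/220 (≈19.8318) theta=119/220 (≈0.5409)
After 6 (thin lens f=32): x=4363/220 (≈19.8318) theta=-111/1408 (≈-0.0788)
After 7 (propagate distance d=17 (to screen)): x=130181/7040 (≈18.4916) theta=-111/1408 (≈-0.0788)
|theta_initial|=0.4000 |theta_final|=111/1408 (≈0.0788) -> not increased

Answer: no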